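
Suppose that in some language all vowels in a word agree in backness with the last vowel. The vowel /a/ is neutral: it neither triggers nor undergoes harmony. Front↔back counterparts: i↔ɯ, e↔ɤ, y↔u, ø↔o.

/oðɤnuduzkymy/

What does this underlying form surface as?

[øðenydyzkymy]

/o/ harmonizes with /y/ ([-back]) → [ø]
/ɤ/ harmonizes with /y/ ([-back]) → [e]
/u/ harmonizes with /y/ ([-back]) → [y]
/u/ harmonizes with /y/ ([-back]) → [y]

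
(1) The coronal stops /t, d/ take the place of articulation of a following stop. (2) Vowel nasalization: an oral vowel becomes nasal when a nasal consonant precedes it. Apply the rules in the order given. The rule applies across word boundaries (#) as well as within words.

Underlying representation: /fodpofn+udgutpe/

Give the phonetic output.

[fobpofn+ũgguppe]

Rule 1: /d/ before /p/ (labial) → [b]
Rule 1: /d/ before /g/ (velar) → [g]
Rule 1: /t/ before /p/ (labial) → [p]
After rule 1: fobpofn+ugguppe
Rule 2: /u/ after nasal /n/ → [ũ]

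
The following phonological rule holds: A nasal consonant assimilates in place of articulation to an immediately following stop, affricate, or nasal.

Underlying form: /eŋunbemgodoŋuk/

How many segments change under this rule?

2

/n/ before /b/ (labial) → [m]
/m/ before /g/ (velar) → [ŋ]
2 segments change.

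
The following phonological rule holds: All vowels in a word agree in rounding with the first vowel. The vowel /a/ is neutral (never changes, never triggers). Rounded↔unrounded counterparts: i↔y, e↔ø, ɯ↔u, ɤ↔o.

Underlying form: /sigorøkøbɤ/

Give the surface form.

[sigɤrekebɤ]

/o/ harmonizes with /i/ ([-round]) → [ɤ]
/ø/ harmonizes with /i/ ([-round]) → [e]
/ø/ harmonizes with /i/ ([-round]) → [e]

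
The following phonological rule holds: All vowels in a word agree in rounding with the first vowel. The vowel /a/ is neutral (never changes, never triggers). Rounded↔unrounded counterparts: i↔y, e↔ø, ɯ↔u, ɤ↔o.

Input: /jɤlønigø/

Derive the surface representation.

/ø/ harmonizes with /ɤ/ ([-round]) → [e]
/ø/ harmonizes with /ɤ/ ([-round]) → [e]

[jɤlenige]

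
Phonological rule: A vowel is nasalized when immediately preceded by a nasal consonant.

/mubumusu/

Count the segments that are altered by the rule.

2

/u/ after nasal /m/ → [ũ]
/u/ after nasal /m/ → [ũ]
2 segments change.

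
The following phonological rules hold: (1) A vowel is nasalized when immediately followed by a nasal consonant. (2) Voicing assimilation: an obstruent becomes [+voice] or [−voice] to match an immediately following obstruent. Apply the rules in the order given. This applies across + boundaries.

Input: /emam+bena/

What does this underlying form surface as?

Rule 1: /e/ before nasal /m/ → [ẽ]
Rule 1: /a/ before nasal /m/ → [ã]
Rule 1: /e/ before nasal /n/ → [ẽ]
After rule 1: ẽmãm+bẽna
Rule 2: no segment meets the rule's conditions; no change.

[ẽmãm+bẽna]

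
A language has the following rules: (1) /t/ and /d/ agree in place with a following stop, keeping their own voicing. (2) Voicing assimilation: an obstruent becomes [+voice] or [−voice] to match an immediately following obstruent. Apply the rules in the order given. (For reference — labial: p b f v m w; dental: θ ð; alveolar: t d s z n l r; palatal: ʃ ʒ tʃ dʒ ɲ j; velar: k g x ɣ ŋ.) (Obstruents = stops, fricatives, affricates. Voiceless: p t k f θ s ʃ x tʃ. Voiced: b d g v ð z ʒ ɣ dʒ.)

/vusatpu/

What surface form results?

[vusappu]

Rule 1: /t/ before /p/ (labial) → [p]
After rule 1: vusappu
Rule 2: no segment meets the rule's conditions; no change.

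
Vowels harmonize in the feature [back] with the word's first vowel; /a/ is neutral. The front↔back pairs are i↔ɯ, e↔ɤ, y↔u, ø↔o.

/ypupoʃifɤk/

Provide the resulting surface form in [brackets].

/u/ harmonizes with /y/ ([-back]) → [y]
/o/ harmonizes with /y/ ([-back]) → [ø]
/ɤ/ harmonizes with /y/ ([-back]) → [e]

[ypypøʃifek]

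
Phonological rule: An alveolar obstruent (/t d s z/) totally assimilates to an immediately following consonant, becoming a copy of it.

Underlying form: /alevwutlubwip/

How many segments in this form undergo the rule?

1

/t/ before /l/ → [l] (total assimilation)
1 segment changes.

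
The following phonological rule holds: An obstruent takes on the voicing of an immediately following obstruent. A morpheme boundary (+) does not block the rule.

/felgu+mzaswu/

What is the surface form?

no segment meets the rule's conditions; no change.

[felgu+mzaswu]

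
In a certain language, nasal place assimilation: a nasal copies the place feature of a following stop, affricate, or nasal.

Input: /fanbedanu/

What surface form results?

/n/ before /b/ (labial) → [m]

[fambedanu]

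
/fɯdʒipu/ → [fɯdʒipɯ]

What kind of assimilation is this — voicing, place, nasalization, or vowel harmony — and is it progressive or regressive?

vowel harmony, progressive

/u/→[ɯ].
Vowels agree with the first vowel, so the harmony is progressive.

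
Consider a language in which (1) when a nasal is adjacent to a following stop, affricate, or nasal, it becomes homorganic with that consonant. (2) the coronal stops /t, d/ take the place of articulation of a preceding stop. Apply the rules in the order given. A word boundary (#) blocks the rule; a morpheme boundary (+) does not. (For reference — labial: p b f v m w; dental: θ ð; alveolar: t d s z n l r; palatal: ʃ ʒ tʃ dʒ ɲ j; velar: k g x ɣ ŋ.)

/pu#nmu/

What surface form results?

Rule 1: /n/ before /m/ (labial) → [m]
After rule 1: pu#mmu
Rule 2: no segment meets the rule's conditions; no change.

[pu#mmu]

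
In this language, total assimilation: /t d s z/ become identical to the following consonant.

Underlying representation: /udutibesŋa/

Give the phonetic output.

[udutibeŋŋa]

/s/ before /ŋ/ → [ŋ] (total assimilation)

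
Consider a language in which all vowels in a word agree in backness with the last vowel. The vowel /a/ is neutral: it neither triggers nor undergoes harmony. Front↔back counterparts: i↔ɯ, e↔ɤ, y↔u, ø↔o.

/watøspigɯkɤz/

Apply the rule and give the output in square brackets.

[watospɯgɯkɤz]

/ø/ harmonizes with /ɤ/ ([+back]) → [o]
/i/ harmonizes with /ɤ/ ([+back]) → [ɯ]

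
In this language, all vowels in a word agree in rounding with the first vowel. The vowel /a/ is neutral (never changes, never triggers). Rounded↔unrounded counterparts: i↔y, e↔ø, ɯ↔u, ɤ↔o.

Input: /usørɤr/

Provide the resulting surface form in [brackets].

[usøror]

/ɤ/ harmonizes with /u/ ([+round]) → [o]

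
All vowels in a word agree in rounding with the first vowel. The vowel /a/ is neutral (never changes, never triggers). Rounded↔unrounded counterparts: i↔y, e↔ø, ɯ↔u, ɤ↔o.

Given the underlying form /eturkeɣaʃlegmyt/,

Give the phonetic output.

[etɯrkeɣaʃlegmit]

/u/ harmonizes with /e/ ([-round]) → [ɯ]
/y/ harmonizes with /e/ ([-round]) → [i]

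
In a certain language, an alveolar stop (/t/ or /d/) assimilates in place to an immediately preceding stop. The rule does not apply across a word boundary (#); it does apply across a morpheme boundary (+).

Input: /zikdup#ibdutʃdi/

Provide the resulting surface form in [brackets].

[zikgup#ibbutʃdi]

/d/ after /k/ (velar) → [g]
/d/ after /b/ (labial) → [b]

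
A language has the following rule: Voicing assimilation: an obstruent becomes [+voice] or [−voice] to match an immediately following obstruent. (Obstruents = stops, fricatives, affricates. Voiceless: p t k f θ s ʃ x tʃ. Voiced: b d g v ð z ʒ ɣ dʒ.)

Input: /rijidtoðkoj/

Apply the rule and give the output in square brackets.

/d/ before /t/ (voiceless) → [t]
/ð/ before /k/ (voiceless) → [θ]

[rijittoθkoj]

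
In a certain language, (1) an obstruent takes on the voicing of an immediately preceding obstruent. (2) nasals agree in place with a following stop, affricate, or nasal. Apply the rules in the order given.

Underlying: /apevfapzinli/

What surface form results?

Rule 1: /f/ after /v/ (voiced) → [v]
Rule 1: /z/ after /p/ (voiceless) → [s]
After rule 1: apevvapsinli
Rule 2: no segment meets the rule's conditions; no change.

[apevvapsinli]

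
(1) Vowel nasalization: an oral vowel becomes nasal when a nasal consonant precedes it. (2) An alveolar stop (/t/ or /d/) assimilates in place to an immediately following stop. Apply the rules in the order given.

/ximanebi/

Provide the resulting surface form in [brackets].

[ximãnẽbi]

Rule 1: /a/ after nasal /m/ → [ã]
Rule 1: /e/ after nasal /n/ → [ẽ]
After rule 1: ximãnẽbi
Rule 2: no segment meets the rule's conditions; no change.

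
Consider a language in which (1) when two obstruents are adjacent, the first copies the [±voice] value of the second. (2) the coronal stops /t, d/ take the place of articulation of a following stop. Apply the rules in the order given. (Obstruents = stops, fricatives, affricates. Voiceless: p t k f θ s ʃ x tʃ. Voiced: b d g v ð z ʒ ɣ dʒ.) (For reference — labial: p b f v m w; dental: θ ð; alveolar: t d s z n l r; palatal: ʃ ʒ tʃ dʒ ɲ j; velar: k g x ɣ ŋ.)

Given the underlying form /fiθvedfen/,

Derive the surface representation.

[fiðvetfen]

Rule 1: /θ/ before /v/ (voiced) → [ð]
Rule 1: /d/ before /f/ (voiceless) → [t]
After rule 1: fiðvetfen
Rule 2: no segment meets the rule's conditions; no change.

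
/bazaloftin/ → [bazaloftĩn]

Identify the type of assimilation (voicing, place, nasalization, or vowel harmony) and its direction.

/i/→[ĩ].
Each target copies a feature from the following segment, so the direction is regressive.

nasalization, regressive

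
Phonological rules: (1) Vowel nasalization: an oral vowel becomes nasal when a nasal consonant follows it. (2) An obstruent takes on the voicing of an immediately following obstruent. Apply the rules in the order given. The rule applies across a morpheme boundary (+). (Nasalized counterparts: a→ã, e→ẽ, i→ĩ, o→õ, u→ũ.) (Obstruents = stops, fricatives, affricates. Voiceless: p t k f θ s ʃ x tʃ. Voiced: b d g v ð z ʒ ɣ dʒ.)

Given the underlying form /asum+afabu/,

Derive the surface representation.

[asũm+afabu]

Rule 1: /u/ before nasal /m/ → [ũ]
After rule 1: asũm+afabu
Rule 2: no segment meets the rule's conditions; no change.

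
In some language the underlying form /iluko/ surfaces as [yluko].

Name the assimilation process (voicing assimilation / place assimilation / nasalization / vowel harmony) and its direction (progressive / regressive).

vowel harmony, regressive

/i/→[y].
Vowels agree with the last vowel, so the harmony is regressive.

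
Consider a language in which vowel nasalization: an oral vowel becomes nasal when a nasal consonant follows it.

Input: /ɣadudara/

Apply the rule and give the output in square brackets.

no segment meets the rule's conditions; no change.

[ɣadudara]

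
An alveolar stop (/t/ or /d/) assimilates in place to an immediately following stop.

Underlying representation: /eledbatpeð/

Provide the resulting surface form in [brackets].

/d/ before /b/ (labial) → [b]
/t/ before /p/ (labial) → [p]

[elebbappeð]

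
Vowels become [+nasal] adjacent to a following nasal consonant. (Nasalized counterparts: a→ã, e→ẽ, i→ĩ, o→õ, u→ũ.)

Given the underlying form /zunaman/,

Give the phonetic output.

/u/ before nasal /n/ → [ũ]
/a/ before nasal /m/ → [ã]
/a/ before nasal /n/ → [ã]

[zũnãmãn]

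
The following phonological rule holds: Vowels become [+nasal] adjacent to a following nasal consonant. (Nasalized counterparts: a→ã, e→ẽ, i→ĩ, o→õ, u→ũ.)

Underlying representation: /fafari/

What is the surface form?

no segment meets the rule's conditions; no change.

[fafari]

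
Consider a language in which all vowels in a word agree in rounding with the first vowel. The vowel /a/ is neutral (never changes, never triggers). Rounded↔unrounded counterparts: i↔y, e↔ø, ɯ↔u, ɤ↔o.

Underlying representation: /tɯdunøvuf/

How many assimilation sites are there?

3

/u/ harmonizes with /ɯ/ ([-round]) → [ɯ]
/ø/ harmonizes with /ɯ/ ([-round]) → [e]
/u/ harmonizes with /ɯ/ ([-round]) → [ɯ]
3 segments change.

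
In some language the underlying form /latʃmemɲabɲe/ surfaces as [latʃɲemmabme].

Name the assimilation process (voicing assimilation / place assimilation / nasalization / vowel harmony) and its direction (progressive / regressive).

/m/→[ɲ] /ɲ/→[m] /ɲ/→[m].
Each target copies a feature from the preceding segment, so the direction is progressive.

place assimilation, progressive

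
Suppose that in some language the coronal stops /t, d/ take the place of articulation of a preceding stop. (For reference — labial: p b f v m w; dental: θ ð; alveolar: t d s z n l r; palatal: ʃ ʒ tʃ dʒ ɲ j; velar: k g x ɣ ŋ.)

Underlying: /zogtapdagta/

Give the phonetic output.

/t/ after /g/ (velar) → [k]
/d/ after /p/ (labial) → [b]
/t/ after /g/ (velar) → [k]

[zogkapbagka]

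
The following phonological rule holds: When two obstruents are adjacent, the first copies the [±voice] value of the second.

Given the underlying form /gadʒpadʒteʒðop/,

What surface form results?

[gatʃpatʃteʒðop]

/dʒ/ before /p/ (voiceless) → [tʃ]
/dʒ/ before /t/ (voiceless) → [tʃ]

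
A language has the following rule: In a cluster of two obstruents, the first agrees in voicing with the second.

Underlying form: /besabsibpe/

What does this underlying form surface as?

[besapsippe]

/b/ before /s/ (voiceless) → [p]
/b/ before /p/ (voiceless) → [p]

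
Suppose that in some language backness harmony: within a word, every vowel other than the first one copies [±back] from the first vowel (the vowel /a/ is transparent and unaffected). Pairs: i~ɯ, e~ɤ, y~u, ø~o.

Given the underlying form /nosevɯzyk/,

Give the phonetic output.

[nosɤvɯzuk]

/e/ harmonizes with /o/ ([+back]) → [ɤ]
/y/ harmonizes with /o/ ([+back]) → [u]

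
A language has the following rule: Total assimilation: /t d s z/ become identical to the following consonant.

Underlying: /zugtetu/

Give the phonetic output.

no segment meets the rule's conditions; no change.

[zugtetu]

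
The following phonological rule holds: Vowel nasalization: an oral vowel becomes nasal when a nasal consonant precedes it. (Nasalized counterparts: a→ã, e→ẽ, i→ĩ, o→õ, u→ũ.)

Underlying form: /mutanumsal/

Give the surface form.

[mũtanũmsal]

/u/ after nasal /m/ → [ũ]
/u/ after nasal /n/ → [ũ]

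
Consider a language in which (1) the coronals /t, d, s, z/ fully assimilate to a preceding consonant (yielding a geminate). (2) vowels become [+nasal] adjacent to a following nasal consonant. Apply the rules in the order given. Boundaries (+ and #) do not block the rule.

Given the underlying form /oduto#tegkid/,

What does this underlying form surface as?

[oduto#tegkid]

Rule 1: no segment meets the rule's conditions; no change.
After rule 1: oduto#tegkid
Rule 2: no segment meets the rule's conditions; no change.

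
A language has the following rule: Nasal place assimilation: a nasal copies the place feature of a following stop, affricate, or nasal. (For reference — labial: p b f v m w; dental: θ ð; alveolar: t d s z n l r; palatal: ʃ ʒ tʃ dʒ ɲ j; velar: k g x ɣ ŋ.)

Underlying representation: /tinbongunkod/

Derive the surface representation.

[timboŋguŋkod]

/n/ before /b/ (labial) → [m]
/n/ before /g/ (velar) → [ŋ]
/n/ before /k/ (velar) → [ŋ]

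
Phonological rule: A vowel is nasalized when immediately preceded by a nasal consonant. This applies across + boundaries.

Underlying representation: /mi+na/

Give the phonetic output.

[mĩ+nã]

/i/ after nasal /m/ → [ĩ]
/a/ after nasal /n/ → [ã]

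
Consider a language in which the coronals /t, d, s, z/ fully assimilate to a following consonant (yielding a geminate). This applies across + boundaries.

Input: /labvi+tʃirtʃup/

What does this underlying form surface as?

[labvi+tʃirtʃup]

no segment meets the rule's conditions; no change.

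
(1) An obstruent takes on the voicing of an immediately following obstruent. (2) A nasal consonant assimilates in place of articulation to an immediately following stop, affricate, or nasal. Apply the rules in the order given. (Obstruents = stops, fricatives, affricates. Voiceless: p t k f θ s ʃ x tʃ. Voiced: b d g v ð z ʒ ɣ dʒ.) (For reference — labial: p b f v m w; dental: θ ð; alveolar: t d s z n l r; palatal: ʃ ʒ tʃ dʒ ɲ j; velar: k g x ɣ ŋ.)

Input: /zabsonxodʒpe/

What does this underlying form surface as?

[zapsonxotʃpe]

Rule 1: /b/ before /s/ (voiceless) → [p]
Rule 1: /dʒ/ before /p/ (voiceless) → [tʃ]
After rule 1: zapsonxotʃpe
Rule 2: no segment meets the rule's conditions; no change.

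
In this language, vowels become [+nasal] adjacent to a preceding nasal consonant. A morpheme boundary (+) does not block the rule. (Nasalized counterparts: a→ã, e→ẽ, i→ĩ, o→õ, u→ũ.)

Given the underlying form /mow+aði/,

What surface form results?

[mõw+aði]

/o/ after nasal /m/ → [õ]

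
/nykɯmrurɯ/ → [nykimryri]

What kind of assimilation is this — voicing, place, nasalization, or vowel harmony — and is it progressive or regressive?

vowel harmony, progressive

/ɯ/→[i] /u/→[y] /ɯ/→[i].
Vowels agree with the first vowel, so the harmony is progressive.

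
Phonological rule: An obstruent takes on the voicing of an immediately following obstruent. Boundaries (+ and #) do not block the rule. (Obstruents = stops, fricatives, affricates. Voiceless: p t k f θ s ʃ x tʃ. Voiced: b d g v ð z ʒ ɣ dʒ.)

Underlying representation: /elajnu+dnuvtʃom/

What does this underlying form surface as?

/v/ before /tʃ/ (voiceless) → [f]

[elajnu+dnuftʃom]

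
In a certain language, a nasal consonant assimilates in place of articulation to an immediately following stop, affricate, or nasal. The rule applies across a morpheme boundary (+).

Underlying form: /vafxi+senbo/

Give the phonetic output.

[vafxi+sembo]

/n/ before /b/ (labial) → [m]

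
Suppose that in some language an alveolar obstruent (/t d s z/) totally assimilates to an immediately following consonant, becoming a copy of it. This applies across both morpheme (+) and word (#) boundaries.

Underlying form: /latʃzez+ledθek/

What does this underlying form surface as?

/z/ before /l/ → [l] (total assimilation)
/d/ before /θ/ → [θ] (total assimilation)

[latʃzel+leθθek]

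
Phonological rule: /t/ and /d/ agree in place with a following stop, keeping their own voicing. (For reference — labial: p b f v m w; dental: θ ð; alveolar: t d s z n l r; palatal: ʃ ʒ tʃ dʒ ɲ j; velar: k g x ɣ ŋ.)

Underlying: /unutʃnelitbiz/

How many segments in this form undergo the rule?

1

/t/ before /b/ (labial) → [p]
1 segment changes.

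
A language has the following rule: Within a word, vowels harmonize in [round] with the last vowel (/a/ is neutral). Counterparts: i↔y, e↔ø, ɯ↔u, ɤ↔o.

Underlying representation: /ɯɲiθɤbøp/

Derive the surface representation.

[uɲyθobøp]

/ɯ/ harmonizes with /ø/ ([+round]) → [u]
/i/ harmonizes with /ø/ ([+round]) → [y]
/ɤ/ harmonizes with /ø/ ([+round]) → [o]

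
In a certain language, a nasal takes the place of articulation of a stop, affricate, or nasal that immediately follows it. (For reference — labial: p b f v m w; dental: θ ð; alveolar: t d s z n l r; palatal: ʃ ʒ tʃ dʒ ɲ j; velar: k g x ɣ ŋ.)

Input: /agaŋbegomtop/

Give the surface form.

/ŋ/ before /b/ (labial) → [m]
/m/ before /t/ (alveolar) → [n]

[agambegontop]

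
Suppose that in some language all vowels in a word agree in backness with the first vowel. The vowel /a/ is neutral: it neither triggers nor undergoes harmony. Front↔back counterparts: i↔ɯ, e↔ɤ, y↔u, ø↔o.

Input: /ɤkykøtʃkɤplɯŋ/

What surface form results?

[ɤkukotʃkɤplɯŋ]

/y/ harmonizes with /ɤ/ ([+back]) → [u]
/ø/ harmonizes with /ɤ/ ([+back]) → [o]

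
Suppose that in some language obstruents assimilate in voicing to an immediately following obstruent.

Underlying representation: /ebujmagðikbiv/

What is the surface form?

[ebujmagðigbiv]

/k/ before /b/ (voiced) → [g]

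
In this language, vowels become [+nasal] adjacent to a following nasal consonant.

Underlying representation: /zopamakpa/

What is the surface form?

[zopãmakpa]

/a/ before nasal /m/ → [ã]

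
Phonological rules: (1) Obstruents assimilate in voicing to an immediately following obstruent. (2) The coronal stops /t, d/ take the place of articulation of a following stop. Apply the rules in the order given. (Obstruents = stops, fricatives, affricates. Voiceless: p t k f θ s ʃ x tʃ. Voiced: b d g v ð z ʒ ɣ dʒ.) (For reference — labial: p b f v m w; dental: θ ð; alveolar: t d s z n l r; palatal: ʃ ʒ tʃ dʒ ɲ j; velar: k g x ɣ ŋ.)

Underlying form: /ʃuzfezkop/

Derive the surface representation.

[ʃusfeskop]

Rule 1: /z/ before /f/ (voiceless) → [s]
Rule 1: /z/ before /k/ (voiceless) → [s]
After rule 1: ʃusfeskop
Rule 2: no segment meets the rule's conditions; no change.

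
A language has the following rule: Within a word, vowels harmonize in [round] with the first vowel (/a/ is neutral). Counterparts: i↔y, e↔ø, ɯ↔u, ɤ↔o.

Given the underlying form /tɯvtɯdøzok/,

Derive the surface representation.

[tɯvtɯdezɤk]

/ø/ harmonizes with /ɯ/ ([-round]) → [e]
/o/ harmonizes with /ɯ/ ([-round]) → [ɤ]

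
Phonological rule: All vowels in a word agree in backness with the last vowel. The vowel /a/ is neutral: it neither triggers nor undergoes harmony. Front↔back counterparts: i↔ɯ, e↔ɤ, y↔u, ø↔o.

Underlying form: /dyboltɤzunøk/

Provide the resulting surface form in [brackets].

[dybøltezynøk]

/o/ harmonizes with /ø/ ([-back]) → [ø]
/ɤ/ harmonizes with /ø/ ([-back]) → [e]
/u/ harmonizes with /ø/ ([-back]) → [y]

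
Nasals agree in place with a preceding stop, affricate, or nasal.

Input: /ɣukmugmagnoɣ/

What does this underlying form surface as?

/m/ after /k/ (velar) → [ŋ]
/m/ after /g/ (velar) → [ŋ]
/n/ after /g/ (velar) → [ŋ]

[ɣukŋugŋagŋoɣ]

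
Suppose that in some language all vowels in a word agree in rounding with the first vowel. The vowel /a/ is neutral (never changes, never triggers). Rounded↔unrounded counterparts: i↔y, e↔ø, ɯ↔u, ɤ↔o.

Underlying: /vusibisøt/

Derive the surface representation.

[vusybysøt]

/i/ harmonizes with /u/ ([+round]) → [y]
/i/ harmonizes with /u/ ([+round]) → [y]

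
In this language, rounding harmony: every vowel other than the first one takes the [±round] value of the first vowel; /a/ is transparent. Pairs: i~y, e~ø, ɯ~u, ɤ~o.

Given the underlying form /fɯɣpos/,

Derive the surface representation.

[fɯɣpɤs]

/o/ harmonizes with /ɯ/ ([-round]) → [ɤ]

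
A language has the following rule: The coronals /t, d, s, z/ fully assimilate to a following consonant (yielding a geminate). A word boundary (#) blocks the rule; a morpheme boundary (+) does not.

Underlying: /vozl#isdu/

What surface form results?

[voll#iddu]

/z/ before /l/ → [l] (total assimilation)
/s/ before /d/ → [d] (total assimilation)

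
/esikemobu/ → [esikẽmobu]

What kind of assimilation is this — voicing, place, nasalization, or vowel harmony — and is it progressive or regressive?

nasalization, regressive

/e/→[ẽ].
Each target copies a feature from the following segment, so the direction is regressive.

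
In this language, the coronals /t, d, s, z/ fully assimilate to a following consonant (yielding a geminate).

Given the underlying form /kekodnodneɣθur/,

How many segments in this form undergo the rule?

/d/ before /n/ → [n] (total assimilation)
/d/ before /n/ → [n] (total assimilation)
2 segments change.

2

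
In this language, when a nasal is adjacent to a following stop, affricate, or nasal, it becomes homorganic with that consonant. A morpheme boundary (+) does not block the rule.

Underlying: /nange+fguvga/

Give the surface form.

[naŋge+fguvga]

/n/ before /g/ (velar) → [ŋ]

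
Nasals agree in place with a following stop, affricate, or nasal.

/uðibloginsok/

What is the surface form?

[uðibloginsok]

no segment meets the rule's conditions; no change.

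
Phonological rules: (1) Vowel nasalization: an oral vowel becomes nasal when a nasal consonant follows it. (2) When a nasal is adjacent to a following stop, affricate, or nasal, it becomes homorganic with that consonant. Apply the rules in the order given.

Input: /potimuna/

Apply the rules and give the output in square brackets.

Rule 1: /i/ before nasal /m/ → [ĩ]
Rule 1: /u/ before nasal /n/ → [ũ]
After rule 1: potĩmũna
Rule 2: no segment meets the rule's conditions; no change.

[potĩmũna]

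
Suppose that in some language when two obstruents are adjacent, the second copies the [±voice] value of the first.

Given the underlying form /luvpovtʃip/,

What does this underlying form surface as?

[luvbovdʒip]

/p/ after /v/ (voiced) → [b]
/tʃ/ after /v/ (voiced) → [dʒ]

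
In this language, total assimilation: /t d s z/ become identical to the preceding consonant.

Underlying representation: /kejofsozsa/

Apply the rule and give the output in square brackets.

/s/ after /f/ → [f] (total assimilation)
/s/ after /z/ → [z] (total assimilation)

[kejoffozza]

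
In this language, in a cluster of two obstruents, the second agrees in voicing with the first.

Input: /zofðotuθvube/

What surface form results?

[zofθotuθfube]

/ð/ after /f/ (voiceless) → [θ]
/v/ after /θ/ (voiceless) → [f]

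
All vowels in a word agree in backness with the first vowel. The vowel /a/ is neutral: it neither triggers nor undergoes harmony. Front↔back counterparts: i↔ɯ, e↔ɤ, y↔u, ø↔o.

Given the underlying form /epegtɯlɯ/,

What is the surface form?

[epegtili]

/ɯ/ harmonizes with /e/ ([-back]) → [i]
/ɯ/ harmonizes with /e/ ([-back]) → [i]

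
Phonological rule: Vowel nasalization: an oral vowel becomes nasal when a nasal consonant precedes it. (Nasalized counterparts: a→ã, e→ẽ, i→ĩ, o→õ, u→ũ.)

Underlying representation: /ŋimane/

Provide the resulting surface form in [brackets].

/i/ after nasal /ŋ/ → [ĩ]
/a/ after nasal /m/ → [ã]
/e/ after nasal /n/ → [ẽ]

[ŋĩmãnẽ]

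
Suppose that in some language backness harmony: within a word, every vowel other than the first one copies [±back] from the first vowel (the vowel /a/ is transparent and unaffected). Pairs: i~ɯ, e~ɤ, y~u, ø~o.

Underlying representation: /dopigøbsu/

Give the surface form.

/i/ harmonizes with /o/ ([+back]) → [ɯ]
/ø/ harmonizes with /o/ ([+back]) → [o]

[dopɯgobsu]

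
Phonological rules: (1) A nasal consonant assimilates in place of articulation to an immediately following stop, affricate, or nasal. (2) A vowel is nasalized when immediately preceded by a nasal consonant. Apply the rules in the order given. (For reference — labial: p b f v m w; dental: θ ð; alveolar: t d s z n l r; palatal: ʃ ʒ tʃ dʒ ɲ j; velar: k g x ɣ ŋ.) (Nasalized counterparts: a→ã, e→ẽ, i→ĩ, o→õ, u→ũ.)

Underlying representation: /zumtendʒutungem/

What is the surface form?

Rule 1: /m/ before /t/ (alveolar) → [n]
Rule 1: /n/ before /dʒ/ (palatal) → [ɲ]
Rule 1: /n/ before /g/ (velar) → [ŋ]
After rule 1: zunteɲdʒutuŋgem
Rule 2: no segment meets the rule's conditions; no change.

[zunteɲdʒutuŋgem]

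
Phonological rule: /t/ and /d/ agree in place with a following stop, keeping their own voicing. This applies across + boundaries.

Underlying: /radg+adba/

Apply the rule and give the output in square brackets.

[ragg+abba]

/d/ before /g/ (velar) → [g]
/d/ before /b/ (labial) → [b]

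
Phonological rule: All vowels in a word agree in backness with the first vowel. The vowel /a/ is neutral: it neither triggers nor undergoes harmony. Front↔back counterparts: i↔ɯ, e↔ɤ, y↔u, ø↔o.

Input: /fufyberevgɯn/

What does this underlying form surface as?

/y/ harmonizes with /u/ ([+back]) → [u]
/e/ harmonizes with /u/ ([+back]) → [ɤ]
/e/ harmonizes with /u/ ([+back]) → [ɤ]

[fufubɤrɤvgɯn]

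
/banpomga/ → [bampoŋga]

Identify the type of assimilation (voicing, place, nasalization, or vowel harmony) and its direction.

place assimilation, regressive

/n/→[m] /m/→[ŋ].
Each target copies a feature from the following segment, so the direction is regressive.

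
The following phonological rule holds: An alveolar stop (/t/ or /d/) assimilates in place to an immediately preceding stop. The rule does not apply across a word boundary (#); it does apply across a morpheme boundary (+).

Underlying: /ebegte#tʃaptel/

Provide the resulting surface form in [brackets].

[ebegke#tʃappel]

/t/ after /g/ (velar) → [k]
/t/ after /p/ (labial) → [p]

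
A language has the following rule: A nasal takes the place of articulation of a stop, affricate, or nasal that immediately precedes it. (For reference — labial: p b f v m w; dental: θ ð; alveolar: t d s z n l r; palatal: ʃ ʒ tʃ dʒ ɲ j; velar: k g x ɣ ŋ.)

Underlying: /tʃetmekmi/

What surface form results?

/m/ after /t/ (alveolar) → [n]
/m/ after /k/ (velar) → [ŋ]

[tʃetnekŋi]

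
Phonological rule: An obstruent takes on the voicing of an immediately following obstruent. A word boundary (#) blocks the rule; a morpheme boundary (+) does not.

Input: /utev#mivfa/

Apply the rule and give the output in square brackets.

/v/ before /f/ (voiceless) → [f]

[utev#miffa]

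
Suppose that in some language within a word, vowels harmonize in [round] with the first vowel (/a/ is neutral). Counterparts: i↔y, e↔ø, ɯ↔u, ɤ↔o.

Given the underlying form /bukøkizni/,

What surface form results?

[bukøkyzny]

/i/ harmonizes with /u/ ([+round]) → [y]
/i/ harmonizes with /u/ ([+round]) → [y]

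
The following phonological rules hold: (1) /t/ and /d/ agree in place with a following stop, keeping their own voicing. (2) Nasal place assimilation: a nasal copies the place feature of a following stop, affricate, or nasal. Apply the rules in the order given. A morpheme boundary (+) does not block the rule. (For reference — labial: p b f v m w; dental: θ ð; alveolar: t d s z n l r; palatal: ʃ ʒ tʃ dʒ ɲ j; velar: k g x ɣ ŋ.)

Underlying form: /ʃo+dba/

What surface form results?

Rule 1: /d/ before /b/ (labial) → [b]
After rule 1: ʃo+bba
Rule 2: no segment meets the rule's conditions; no change.

[ʃo+bba]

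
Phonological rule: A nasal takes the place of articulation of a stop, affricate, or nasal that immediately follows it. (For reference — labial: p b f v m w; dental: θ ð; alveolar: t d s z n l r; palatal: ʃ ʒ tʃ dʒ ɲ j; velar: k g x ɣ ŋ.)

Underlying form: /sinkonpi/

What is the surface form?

/n/ before /k/ (velar) → [ŋ]
/n/ before /p/ (labial) → [m]

[siŋkompi]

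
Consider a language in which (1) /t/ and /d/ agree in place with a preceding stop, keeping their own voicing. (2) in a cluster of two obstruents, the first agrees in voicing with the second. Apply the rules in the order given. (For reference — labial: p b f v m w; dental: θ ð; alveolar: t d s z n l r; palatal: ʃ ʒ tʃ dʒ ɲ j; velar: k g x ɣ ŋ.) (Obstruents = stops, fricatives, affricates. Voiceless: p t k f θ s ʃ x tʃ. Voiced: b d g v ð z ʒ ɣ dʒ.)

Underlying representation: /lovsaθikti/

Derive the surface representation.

Rule 1: /t/ after /k/ (velar) → [k]
After rule 1: lovsaθikki
Rule 2: /v/ before /s/ (voiceless) → [f]

[lofsaθikki]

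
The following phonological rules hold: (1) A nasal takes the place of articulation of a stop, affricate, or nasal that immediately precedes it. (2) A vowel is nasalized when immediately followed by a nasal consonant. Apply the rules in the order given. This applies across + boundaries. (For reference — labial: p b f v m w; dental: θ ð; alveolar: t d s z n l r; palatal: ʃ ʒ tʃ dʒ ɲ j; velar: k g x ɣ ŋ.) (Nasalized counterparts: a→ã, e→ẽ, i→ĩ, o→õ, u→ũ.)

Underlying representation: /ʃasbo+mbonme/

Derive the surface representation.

[ʃasbõ+mbõnne]

Rule 1: /m/ after /n/ (alveolar) → [n]
After rule 1: ʃasbo+mbonne
Rule 2: /o/ before nasal /m/ → [õ]
Rule 2: /o/ before nasal /n/ → [õ]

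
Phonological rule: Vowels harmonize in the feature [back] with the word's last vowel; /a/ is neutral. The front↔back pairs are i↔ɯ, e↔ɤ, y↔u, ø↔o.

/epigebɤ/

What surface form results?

[ɤpɯgɤbɤ]

/e/ harmonizes with /ɤ/ ([+back]) → [ɤ]
/i/ harmonizes with /ɤ/ ([+back]) → [ɯ]
/e/ harmonizes with /ɤ/ ([+back]) → [ɤ]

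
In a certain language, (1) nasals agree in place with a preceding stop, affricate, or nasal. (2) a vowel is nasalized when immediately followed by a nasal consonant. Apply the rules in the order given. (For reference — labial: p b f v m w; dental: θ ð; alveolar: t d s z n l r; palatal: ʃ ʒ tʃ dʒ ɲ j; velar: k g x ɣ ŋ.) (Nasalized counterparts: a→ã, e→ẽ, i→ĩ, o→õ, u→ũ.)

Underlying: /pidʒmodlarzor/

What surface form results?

[pidʒɲodlarzor]

Rule 1: /m/ after /dʒ/ (palatal) → [ɲ]
After rule 1: pidʒɲodlarzor
Rule 2: no segment meets the rule's conditions; no change.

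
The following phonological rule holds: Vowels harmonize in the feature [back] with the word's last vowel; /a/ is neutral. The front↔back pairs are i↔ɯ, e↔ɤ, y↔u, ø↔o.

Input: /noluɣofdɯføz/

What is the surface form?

/o/ harmonizes with /ø/ ([-back]) → [ø]
/u/ harmonizes with /ø/ ([-back]) → [y]
/o/ harmonizes with /ø/ ([-back]) → [ø]
/ɯ/ harmonizes with /ø/ ([-back]) → [i]

[nølyɣøfdiføz]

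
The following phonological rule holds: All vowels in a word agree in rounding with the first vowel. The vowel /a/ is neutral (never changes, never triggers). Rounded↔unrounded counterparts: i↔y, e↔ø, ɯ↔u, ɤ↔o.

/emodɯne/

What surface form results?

/o/ harmonizes with /e/ ([-round]) → [ɤ]

[emɤdɯne]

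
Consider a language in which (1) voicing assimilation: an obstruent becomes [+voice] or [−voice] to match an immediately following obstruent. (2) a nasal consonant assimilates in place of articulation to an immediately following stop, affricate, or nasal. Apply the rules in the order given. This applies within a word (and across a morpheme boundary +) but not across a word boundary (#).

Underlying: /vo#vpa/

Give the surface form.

[vo#fpa]

Rule 1: /v/ before /p/ (voiceless) → [f]
After rule 1: vo#fpa
Rule 2: no segment meets the rule's conditions; no change.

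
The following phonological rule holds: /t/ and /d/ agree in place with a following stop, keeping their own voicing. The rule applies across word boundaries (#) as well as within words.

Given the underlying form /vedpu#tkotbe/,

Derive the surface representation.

[vebpu#kkopbe]

/d/ before /p/ (labial) → [b]
/t/ before /k/ (velar) → [k]
/t/ before /b/ (labial) → [p]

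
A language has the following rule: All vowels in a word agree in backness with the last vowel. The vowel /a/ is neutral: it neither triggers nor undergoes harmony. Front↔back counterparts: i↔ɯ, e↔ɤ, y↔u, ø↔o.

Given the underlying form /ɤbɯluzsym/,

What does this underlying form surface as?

[ebilyzsym]

/ɤ/ harmonizes with /y/ ([-back]) → [e]
/ɯ/ harmonizes with /y/ ([-back]) → [i]
/u/ harmonizes with /y/ ([-back]) → [y]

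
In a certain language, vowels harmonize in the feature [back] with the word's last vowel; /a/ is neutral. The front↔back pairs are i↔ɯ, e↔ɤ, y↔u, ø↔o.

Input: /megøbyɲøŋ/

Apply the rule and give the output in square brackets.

[megøbyɲøŋ]

no segment meets the rule's conditions; no change.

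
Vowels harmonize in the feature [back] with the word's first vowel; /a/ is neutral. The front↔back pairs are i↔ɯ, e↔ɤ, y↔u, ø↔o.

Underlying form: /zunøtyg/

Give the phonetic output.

[zunotug]

/ø/ harmonizes with /u/ ([+back]) → [o]
/y/ harmonizes with /u/ ([+back]) → [u]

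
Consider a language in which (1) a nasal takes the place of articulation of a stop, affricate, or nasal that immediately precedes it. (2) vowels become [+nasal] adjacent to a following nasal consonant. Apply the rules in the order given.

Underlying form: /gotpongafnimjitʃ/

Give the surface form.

[gotpõngafnĩmjitʃ]

Rule 1: no segment meets the rule's conditions; no change.
After rule 1: gotpongafnimjitʃ
Rule 2: /o/ before nasal /n/ → [õ]
Rule 2: /i/ before nasal /m/ → [ĩ]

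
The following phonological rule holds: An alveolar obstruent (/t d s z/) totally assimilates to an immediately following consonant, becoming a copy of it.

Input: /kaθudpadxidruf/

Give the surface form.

/d/ before /p/ → [p] (total assimilation)
/d/ before /x/ → [x] (total assimilation)
/d/ before /r/ → [r] (total assimilation)

[kaθuppaxxirruf]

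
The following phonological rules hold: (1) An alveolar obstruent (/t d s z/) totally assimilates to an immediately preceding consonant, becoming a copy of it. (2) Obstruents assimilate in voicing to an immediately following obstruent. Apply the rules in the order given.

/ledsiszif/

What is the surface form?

Rule 1: /s/ after /d/ → [d] (total assimilation)
Rule 1: /z/ after /s/ → [s] (total assimilation)
After rule 1: leddissif
Rule 2: no segment meets the rule's conditions; no change.

[leddissif]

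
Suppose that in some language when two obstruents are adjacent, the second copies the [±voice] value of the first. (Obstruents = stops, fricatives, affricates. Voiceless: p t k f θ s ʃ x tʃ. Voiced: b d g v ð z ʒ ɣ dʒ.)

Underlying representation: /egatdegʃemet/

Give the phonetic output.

/d/ after /t/ (voiceless) → [t]
/ʃ/ after /g/ (voiced) → [ʒ]

[egattegʒemet]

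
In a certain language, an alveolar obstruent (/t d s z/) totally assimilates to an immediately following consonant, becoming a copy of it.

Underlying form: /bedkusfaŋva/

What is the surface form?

/d/ before /k/ → [k] (total assimilation)
/s/ before /f/ → [f] (total assimilation)

[bekkuffaŋva]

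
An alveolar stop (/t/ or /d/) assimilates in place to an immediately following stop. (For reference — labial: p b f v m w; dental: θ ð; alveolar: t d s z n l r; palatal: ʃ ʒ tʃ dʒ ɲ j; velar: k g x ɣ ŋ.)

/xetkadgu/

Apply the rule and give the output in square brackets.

/t/ before /k/ (velar) → [k]
/d/ before /g/ (velar) → [g]

[xekkaggu]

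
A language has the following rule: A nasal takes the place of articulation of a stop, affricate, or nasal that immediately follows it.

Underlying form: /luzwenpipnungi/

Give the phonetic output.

/n/ before /p/ (labial) → [m]
/n/ before /g/ (velar) → [ŋ]

[luzwempipnuŋgi]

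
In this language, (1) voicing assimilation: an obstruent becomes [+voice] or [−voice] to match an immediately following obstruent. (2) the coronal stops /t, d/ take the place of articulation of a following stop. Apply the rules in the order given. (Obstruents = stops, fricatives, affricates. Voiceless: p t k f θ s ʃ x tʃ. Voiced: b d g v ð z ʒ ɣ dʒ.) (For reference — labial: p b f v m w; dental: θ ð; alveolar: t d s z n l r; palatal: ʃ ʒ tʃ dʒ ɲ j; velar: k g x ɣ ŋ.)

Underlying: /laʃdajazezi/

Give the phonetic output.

Rule 1: /ʃ/ before /d/ (voiced) → [ʒ]
After rule 1: laʒdajazezi
Rule 2: no segment meets the rule's conditions; no change.

[laʒdajazezi]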